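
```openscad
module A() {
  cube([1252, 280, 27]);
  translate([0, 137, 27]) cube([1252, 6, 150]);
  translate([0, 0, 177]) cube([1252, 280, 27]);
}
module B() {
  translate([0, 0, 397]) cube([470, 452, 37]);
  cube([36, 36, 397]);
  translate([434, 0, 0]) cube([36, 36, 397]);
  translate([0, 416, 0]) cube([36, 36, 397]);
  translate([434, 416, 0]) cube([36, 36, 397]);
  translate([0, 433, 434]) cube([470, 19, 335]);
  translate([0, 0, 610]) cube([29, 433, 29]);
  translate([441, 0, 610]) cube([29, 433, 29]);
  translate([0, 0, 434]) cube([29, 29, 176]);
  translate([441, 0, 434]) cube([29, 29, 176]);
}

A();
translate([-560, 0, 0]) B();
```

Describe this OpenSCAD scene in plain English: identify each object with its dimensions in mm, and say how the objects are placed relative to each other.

A is an I-beam lying along x, 1252 mm long. Overall section height 204 mm. Two flanges 280 mm wide (y) and 27 mm thick, one on the floor and one at the top; a web 6 mm thick runs between them, centred on the flange width.

B is a chair. The seat is a 470×452×37 mm slab with its top at z = 434 mm, on four 36×36 mm corner legs (flush with the seat edges, standing on z = 0). A flat backrest 19 mm thick, 335 mm tall, spans the full seat width and rises from the seat top along its +y edge, rear face flush with the rear of the seat. Two armrests of 29×29 mm section run along each side from the seat's front edge to the front of the backrest, top faces 205 mm above the seat top and outer faces flush with the seat's x-edges; a 29×29 mm post under the front of each armrest stands on the seat at the front corner.

The chair is on the floor beside the I-beam on its −x side.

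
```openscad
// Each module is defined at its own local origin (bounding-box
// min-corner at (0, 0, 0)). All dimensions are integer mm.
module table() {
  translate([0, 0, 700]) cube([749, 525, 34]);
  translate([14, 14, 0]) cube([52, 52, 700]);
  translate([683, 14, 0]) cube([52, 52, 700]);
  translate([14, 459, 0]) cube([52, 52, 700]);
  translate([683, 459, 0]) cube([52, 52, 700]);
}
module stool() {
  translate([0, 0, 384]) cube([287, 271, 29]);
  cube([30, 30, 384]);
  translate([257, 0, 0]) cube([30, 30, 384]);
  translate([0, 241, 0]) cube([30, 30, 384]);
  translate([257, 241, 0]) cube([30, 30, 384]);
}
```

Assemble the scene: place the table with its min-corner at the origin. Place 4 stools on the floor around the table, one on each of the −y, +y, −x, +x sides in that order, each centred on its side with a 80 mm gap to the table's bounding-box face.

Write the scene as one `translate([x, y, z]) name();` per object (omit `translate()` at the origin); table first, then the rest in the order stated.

table();
translate([231, -351, 0]) stool();
translate([231, 605, 0]) stool();
translate([-367, 127, 0]) stool();
translate([829, 127, 0]) stool();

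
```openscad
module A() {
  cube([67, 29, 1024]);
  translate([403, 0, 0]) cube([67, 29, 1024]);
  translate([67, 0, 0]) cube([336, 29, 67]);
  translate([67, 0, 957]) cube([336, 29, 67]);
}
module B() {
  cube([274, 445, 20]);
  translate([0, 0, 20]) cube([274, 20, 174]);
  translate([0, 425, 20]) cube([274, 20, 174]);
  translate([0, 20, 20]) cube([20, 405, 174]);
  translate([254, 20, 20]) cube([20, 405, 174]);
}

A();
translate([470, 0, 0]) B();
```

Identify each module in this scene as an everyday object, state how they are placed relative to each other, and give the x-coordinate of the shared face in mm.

A is a picture frame. B is an open box. The open box is against the picture frame's +x side, with their −y faces flush. The x-coordinate of the shared face is 470 mm.

The picture frame's +x face and the open box's −x face are both at x = 470 mm.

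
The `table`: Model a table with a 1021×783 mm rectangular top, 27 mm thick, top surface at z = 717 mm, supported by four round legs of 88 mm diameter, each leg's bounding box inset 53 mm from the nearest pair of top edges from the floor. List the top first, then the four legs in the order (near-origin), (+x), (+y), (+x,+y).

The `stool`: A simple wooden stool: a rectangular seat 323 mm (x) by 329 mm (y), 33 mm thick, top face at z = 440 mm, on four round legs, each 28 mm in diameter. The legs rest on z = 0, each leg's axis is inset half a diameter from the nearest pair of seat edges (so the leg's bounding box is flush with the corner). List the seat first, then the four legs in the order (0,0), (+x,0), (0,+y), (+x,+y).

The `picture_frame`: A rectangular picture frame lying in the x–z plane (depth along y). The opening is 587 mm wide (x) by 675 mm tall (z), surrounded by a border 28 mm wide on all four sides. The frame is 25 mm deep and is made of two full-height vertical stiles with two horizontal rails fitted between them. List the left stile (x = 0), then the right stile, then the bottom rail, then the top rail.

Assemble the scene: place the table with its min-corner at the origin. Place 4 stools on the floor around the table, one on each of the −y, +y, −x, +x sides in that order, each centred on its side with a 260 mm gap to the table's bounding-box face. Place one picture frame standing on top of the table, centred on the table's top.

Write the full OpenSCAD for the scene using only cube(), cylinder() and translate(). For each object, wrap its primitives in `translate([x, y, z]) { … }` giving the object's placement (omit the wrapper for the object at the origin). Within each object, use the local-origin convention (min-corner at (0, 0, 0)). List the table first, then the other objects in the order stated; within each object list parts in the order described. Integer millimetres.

translate([0, 0, 690]) cube([1021, 783, 27]);
translate([97, 97, 0]) cylinder(h = 690, r = 44);
translate([924, 97, 0]) cylinder(h = 690, r = 44);
translate([97, 686, 0]) cylinder(h = 690, r = 44);
translate([924, 686, 0]) cylinder(h = 690, r = 44);
translate([349, -589, 0]) {
  translate([0, 0, 407]) cube([323, 329, 33]);
  translate([14, 14, 0]) cylinder(h = 407, r = 14);
  translate([309, 14, 0]) cylinder(h = 407, r = 14);
  translate([14, 315, 0]) cylinder(h = 407, r = 14);
  translate([309, 315, 0]) cylinder(h = 407, r = 14);
}
translate([349, 1043, 0]) {
  translate([0, 0, 407]) cube([323, 329, 33]);
  translate([14, 14, 0]) cylinder(h = 407, r = 14);
  translate([309, 14, 0]) cylinder(h = 407, r = 14);
  translate([14, 315, 0]) cylinder(h = 407, r = 14);
  translate([309, 315, 0]) cylinder(h = 407, r = 14);
}
translate([-583, 227, 0]) {
  translate([0, 0, 407]) cube([323, 329, 33]);
  translate([14, 14, 0]) cylinder(h = 407, r = 14);
  translate([309, 14, 0]) cylinder(h = 407, r = 14);
  translate([14, 315, 0]) cylinder(h = 407, r = 14);
  translate([309, 315, 0]) cylinder(h = 407, r = 14);
}
translate([1281, 227, 0]) {
  translate([0, 0, 407]) cube([323, 329, 33]);
  translate([14, 14, 0]) cylinder(h = 407, r = 14);
  translate([309, 14, 0]) cylinder(h = 407, r = 14);
  translate([14, 315, 0]) cylinder(h = 407, r = 14);
  translate([309, 315, 0]) cylinder(h = 407, r = 14);
}
translate([189, 379, 717]) {
  cube([28, 25, 731]);
  translate([615, 0, 0]) cube([28, 25, 731]);
  translate([28, 0, 0]) cube([587, 25, 28]);
  translate([28, 0, 703]) cube([587, 25, 28]);
}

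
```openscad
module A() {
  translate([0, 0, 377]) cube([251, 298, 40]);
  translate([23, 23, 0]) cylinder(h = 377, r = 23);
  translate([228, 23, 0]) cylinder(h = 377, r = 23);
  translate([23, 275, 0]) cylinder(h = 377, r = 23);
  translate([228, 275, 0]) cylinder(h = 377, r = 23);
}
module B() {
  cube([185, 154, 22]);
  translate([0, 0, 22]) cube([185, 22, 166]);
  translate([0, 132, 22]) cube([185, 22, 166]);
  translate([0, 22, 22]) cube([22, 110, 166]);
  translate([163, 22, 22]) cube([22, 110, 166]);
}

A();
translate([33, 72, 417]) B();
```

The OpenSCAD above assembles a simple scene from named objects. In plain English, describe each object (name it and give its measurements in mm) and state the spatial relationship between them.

A is a simple wooden stool: a rectangular seat 251 mm (x) by 298 mm (y), 40 mm thick, top face at z = 417 mm, on four round legs, each 46 mm in diameter. The legs rest on z = 0, each leg's axis is inset half a diameter from the nearest pair of seat edges (so the leg's bounding box is flush with the corner).

B is an open storage box with external size 185×154×188 mm and wall thickness 22 mm (the base is also 22 mm thick). The base covers the whole footprint; the four walls stand on the base, with the y-facing walls full-width and the x-facing walls fitting between their inner faces.

The open box is on top of the stool, centred.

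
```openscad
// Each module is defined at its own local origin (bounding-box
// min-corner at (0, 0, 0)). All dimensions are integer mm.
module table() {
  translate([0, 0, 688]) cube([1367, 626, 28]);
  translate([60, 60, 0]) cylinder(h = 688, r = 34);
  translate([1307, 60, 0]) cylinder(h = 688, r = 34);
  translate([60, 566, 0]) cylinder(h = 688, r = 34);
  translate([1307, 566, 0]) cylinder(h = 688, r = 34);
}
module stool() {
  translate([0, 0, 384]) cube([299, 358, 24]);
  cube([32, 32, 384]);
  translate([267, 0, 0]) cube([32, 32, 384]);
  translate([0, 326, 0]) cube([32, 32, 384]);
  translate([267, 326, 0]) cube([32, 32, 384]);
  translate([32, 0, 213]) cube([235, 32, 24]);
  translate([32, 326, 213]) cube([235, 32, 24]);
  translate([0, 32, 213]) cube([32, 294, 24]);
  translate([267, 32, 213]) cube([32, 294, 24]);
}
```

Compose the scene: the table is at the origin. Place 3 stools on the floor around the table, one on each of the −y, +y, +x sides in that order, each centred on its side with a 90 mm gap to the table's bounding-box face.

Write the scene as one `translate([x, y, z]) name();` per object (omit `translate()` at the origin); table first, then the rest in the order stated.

table();
translate([534, -448, 0]) stool();
translate([534, 716, 0]) stool();
translate([1457, 134, 0]) stool();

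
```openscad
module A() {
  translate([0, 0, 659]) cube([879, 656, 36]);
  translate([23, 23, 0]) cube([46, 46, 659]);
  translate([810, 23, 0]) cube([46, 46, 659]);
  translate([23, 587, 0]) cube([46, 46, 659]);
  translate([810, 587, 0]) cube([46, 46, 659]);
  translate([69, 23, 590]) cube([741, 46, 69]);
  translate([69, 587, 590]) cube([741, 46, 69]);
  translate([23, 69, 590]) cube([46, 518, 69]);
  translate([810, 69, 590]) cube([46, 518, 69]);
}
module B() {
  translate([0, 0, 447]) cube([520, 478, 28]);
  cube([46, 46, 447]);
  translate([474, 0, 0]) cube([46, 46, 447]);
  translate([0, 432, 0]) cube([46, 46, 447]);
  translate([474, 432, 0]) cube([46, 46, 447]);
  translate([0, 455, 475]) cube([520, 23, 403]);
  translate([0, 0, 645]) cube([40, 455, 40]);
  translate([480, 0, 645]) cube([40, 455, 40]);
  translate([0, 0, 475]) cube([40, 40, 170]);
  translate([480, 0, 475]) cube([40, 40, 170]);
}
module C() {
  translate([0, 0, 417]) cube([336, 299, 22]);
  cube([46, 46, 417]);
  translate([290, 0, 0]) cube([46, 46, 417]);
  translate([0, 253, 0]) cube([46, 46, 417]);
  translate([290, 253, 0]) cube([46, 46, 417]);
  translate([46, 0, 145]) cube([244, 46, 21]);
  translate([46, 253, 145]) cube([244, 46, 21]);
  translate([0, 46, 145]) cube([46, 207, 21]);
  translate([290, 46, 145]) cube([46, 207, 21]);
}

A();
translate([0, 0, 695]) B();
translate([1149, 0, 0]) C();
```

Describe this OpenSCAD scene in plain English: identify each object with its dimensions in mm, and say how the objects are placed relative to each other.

A is a rectangular dining table. The top is 879×656×36 mm with its upper surface at z = 695 mm. It stands on four 46×46 mm square legs, each inset 23 mm from the nearest pair of top edges, running from the floor to the underside of the top. Four apron rails, 46 mm thick and 69 mm tall, run between adjacent legs with their top edges flush with the underside of the top and their outer faces flush with the legs' outer faces.

B is a chair: 520×478 mm seat, 28 mm thick, top at z = 475 mm, on four 46 mm square corner legs flush with the seat edges. A 23 mm thick backrest slab spans the full seat width, extending 403 mm above the seat top, its back face flush with the seat's +y edge. Two armrests of 40×40 mm section run along each side from the seat's front edge to the front of the backrest, top faces 210 mm above the seat top and outer faces flush with the seat's x-edges; a 40×40 mm post under the front of each armrest stands on the seat at the front corner.

C is a simple wooden stool: a rectangular seat 336 mm (x) by 299 mm (y), 22 mm thick, top face at z = 439 mm, on four square legs, each 46×46 mm in cross-section. The legs rest on z = 0, each flush with a corner of the seat. Four stretchers, 46 mm wide and 21 mm tall, connect adjacent legs with their undersides at z = 145 mm, each running between the inner faces of the legs it joins and aligned with the legs' outer faces on the other axis.

The chair is on top of the table. The stool is on the floor beside the table on its +x side.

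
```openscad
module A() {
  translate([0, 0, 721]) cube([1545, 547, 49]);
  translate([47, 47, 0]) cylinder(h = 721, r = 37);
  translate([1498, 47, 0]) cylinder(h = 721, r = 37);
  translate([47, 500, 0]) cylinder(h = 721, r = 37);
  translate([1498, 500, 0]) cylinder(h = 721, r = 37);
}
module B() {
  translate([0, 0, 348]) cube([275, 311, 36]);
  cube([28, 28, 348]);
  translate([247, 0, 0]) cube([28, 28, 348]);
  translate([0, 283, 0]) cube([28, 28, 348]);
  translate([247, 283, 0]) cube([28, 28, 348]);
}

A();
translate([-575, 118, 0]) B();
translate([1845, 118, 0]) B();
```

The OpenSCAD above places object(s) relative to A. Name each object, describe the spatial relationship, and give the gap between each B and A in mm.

Each stool's nearest face is 300 mm from the table's bounding box.

A is a table. B is a stool. Two stools sit around the table at the −x, +x sides. The gap between each stool and the table is 300 mm.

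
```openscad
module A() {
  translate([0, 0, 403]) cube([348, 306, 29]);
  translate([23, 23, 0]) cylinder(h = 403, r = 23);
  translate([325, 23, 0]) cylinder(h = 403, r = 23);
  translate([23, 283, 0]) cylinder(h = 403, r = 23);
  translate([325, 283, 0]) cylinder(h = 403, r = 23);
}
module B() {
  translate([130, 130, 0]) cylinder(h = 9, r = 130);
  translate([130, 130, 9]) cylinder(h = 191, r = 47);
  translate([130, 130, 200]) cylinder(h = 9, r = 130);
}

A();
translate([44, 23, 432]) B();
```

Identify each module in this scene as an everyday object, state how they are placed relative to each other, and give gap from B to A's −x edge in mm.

A is a stool. B is a spool. The spool is on top of the stool, centred. The gap from the spool to the stool's −x edge is 44 mm.

The spool's min-x is at 44; the stool's min-x is 0; gap = 44 mm.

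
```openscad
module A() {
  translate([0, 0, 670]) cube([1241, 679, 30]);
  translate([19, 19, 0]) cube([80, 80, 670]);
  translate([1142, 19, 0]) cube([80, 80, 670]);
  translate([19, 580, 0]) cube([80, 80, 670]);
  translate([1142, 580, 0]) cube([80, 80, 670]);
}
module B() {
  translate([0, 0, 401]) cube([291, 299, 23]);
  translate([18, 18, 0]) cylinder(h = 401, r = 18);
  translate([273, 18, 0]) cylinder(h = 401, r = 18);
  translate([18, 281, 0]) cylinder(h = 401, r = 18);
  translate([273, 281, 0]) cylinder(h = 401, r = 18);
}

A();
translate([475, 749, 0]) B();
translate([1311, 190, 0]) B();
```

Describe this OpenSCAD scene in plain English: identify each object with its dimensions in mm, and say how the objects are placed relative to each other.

A is a rectangular dining table. The top is 1241×679×30 mm with its upper surface at z = 700 mm. It stands on four 80×80 mm square legs, each inset 19 mm from the nearest pair of top edges, running from the floor to the underside of the top.

B is a four-legged stool. The seat is 291×299 mm, 23 mm thick, top at z = 424 mm. It stands on four round legs, each 36 mm in diameter, from z = 0 to the seat underside, each leg's axis is inset half a diameter from the nearest pair of seat edges (so the leg's bounding box is flush with the corner).

Two stools sit around the table at the +y, +x sides.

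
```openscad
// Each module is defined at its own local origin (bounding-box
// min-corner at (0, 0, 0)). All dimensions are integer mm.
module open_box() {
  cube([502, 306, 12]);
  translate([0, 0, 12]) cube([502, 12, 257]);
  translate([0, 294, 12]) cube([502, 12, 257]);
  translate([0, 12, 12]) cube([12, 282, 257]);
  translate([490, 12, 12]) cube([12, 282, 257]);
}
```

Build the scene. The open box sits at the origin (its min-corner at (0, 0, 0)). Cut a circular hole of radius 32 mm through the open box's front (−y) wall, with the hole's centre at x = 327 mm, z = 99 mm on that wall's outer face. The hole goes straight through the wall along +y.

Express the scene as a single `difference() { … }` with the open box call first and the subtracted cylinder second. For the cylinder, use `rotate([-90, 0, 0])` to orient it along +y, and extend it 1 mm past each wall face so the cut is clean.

difference() {
  open_box();
  translate([327, -1, 99]) rotate([-90, 0, 0]) cylinder(h = 14, r = 32);
}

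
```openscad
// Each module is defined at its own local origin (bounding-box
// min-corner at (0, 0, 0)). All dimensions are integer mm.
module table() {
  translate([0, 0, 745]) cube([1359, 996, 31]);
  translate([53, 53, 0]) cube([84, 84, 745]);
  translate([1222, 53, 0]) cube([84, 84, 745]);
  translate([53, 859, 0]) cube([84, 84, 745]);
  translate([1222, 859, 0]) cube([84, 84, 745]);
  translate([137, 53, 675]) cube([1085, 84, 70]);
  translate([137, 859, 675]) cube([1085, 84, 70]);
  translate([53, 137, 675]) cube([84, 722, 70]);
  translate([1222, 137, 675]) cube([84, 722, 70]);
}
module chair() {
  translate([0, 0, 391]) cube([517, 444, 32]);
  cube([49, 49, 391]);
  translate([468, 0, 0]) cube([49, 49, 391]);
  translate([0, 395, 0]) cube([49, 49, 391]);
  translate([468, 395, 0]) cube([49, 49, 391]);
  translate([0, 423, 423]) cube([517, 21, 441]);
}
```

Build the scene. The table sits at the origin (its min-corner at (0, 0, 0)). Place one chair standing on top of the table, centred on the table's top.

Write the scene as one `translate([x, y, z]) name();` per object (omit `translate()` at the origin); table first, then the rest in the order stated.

table();
translate([421, 276, 776]) chair();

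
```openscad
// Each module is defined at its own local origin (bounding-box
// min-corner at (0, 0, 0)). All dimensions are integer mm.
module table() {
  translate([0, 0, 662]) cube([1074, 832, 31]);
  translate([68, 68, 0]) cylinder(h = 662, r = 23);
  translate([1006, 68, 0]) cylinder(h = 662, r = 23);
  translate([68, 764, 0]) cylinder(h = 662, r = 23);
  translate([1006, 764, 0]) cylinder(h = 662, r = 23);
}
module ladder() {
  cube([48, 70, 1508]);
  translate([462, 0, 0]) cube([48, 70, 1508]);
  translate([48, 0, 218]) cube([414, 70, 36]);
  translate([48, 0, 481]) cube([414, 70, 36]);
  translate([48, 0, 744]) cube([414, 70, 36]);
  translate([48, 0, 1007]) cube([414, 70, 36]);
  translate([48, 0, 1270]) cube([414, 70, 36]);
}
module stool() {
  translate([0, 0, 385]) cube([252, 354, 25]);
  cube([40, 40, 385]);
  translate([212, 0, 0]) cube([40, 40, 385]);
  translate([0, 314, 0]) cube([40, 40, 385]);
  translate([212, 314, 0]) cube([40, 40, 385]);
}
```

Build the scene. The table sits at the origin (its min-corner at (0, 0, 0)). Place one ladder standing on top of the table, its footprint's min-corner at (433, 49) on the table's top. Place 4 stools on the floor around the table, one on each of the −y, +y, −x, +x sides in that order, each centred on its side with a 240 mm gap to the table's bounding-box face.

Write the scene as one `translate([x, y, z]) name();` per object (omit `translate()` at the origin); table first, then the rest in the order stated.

table();
translate([433, 49, 693]) ladder();
translate([411, -594, 0]) stool();
translate([411, 1072, 0]) stool();
translate([-492, 239, 0]) stool();
translate([1314, 239, 0]) stool();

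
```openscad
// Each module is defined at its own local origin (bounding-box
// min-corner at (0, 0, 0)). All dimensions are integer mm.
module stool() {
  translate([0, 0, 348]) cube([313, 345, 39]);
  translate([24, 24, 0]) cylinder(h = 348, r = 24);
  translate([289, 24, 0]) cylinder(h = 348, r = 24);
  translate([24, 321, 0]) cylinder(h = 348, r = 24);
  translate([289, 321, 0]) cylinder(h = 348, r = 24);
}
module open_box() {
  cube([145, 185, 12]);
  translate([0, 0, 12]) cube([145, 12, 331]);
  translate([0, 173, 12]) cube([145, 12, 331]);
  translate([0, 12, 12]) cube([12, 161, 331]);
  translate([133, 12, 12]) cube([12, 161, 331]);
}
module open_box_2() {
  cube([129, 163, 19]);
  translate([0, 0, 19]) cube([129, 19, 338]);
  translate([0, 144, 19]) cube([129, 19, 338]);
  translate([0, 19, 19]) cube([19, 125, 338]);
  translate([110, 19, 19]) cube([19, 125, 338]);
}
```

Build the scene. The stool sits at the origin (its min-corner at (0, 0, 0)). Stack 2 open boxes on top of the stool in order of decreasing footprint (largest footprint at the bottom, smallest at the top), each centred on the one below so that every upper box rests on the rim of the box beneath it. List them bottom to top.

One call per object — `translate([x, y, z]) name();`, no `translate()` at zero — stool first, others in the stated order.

stool();
translate([84, 80, 387]) open_box();
translate([92, 91, 730]) open_box_2();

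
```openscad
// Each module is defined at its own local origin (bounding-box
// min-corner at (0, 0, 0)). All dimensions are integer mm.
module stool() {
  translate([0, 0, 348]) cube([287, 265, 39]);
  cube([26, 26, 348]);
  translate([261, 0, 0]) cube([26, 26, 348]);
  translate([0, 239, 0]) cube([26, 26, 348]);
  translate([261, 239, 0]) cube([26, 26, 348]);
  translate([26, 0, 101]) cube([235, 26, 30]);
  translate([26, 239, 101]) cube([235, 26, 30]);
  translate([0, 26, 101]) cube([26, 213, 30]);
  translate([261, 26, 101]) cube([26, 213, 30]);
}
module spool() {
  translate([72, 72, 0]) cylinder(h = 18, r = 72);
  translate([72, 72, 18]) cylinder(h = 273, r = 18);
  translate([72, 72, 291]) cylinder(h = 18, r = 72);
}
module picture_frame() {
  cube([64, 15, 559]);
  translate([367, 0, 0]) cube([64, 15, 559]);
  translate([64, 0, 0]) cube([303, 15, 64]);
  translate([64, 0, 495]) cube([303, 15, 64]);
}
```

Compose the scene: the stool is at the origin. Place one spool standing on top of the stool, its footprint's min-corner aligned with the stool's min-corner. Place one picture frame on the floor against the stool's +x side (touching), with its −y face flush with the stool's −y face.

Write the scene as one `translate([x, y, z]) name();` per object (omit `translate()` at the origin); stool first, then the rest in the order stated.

stool();
translate([0, 0, 387]) spool();
translate([287, 0, 0]) picture_frame();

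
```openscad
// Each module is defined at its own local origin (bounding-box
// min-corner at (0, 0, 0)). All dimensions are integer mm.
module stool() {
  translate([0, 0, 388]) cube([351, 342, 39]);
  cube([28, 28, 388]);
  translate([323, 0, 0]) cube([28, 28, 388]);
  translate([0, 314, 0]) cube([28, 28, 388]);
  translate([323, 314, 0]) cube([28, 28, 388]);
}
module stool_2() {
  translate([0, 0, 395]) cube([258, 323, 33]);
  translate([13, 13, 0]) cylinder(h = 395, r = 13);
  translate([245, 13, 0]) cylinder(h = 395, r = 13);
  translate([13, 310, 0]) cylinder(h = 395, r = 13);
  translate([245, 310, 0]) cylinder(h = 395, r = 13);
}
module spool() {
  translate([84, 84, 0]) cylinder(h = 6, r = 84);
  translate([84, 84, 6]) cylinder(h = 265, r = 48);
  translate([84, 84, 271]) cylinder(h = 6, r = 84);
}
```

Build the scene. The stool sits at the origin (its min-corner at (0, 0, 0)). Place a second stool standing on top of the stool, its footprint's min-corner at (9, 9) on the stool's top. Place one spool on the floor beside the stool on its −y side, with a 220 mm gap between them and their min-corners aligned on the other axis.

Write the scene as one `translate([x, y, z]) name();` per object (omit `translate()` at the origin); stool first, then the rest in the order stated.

stool();
translate([9, 9, 427]) stool_2();
translate([0, -388, 0]) spool();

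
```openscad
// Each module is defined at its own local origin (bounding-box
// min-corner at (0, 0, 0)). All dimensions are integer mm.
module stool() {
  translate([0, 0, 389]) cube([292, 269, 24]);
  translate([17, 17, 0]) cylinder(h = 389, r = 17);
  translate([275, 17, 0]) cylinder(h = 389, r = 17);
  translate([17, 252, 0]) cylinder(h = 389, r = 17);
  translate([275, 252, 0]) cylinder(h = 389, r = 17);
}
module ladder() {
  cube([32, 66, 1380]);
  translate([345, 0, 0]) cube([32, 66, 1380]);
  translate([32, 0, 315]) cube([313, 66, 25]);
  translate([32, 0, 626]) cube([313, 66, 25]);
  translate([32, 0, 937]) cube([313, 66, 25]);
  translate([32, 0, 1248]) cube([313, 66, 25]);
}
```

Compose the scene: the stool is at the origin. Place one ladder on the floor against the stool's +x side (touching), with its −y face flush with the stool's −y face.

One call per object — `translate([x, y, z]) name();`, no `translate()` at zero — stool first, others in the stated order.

stool();
translate([292, 0, 0]) ladder();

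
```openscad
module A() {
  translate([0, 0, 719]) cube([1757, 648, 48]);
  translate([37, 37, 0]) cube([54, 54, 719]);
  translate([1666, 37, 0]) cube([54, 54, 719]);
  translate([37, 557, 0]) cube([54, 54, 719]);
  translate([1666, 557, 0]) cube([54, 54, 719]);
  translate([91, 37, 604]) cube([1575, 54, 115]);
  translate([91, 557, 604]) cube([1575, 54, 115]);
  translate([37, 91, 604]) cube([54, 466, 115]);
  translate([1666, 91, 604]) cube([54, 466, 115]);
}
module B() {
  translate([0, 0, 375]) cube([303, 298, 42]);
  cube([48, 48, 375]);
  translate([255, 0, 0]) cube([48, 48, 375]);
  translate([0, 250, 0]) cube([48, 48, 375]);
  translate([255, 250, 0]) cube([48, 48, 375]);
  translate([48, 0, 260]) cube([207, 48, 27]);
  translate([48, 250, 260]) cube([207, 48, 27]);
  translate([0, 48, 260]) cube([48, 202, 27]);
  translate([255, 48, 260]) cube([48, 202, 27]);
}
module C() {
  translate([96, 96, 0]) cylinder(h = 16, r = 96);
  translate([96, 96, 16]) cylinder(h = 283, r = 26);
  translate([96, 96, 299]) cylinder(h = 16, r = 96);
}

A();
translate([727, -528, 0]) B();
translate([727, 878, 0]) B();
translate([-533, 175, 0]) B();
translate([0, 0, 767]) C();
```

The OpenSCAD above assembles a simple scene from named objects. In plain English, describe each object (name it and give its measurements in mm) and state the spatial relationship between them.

A is a table with a 1757×648 mm rectangular top, 48 mm thick, top surface at z = 767 mm, supported by four 54×54 mm square legs, each inset 37 mm from the nearest pair of top edges, running from the floor. Four apron rails, 54 mm thick and 115 mm tall, run between adjacent legs with their top edges flush with the underside of the top and their outer faces flush with the legs' outer faces.

B is a four-legged stool. The seat is 303×298 mm, 42 mm thick, top at z = 417 mm. It stands on four square legs, each 48×48 mm in cross-section, from z = 0 to the seat underside, each flush with a corner of the seat. Four stretchers, 48 mm wide and 27 mm tall, connect adjacent legs with their undersides at z = 260 mm, each running between the inner faces of the legs it joins and aligned with the legs' outer faces on the other axis.

C is a spool: two coaxial disc flanges of radius 96 mm and thickness 16 mm, joined by a core cylinder of radius 26 mm and height 283 mm. The lower flange rests on z = 0 and the three cylinders share a vertical axis.

Three stools sit around the table at the −y, +y, −x sides. The spool is on top of the table.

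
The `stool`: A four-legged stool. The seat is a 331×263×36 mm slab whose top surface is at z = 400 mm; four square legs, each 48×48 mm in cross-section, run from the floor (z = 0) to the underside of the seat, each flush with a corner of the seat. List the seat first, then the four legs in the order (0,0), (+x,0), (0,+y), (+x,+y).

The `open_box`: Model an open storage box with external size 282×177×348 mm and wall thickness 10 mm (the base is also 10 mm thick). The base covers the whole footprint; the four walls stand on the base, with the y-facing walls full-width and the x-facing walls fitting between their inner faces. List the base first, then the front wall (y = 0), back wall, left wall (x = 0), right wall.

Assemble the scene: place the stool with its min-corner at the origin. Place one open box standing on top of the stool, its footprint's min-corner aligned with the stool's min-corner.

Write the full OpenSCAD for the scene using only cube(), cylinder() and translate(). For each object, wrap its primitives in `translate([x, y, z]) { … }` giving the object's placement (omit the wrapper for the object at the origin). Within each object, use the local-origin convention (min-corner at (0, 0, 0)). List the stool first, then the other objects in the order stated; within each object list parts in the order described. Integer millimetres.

translate([0, 0, 364]) cube([331, 263, 36]);
cube([48, 48, 364]);
translate([283, 0, 0]) cube([48, 48, 364]);
translate([0, 215, 0]) cube([48, 48, 364]);
translate([283, 215, 0]) cube([48, 48, 364]);
translate([0, 0, 400]) {
  cube([282, 177, 10]);
  translate([0, 0, 10]) cube([282, 10, 338]);
  translate([0, 167, 10]) cube([282, 10, 338]);
  translate([0, 10, 10]) cube([10, 157, 338]);
  translate([272, 10, 10]) cube([10, 157, 338]);
}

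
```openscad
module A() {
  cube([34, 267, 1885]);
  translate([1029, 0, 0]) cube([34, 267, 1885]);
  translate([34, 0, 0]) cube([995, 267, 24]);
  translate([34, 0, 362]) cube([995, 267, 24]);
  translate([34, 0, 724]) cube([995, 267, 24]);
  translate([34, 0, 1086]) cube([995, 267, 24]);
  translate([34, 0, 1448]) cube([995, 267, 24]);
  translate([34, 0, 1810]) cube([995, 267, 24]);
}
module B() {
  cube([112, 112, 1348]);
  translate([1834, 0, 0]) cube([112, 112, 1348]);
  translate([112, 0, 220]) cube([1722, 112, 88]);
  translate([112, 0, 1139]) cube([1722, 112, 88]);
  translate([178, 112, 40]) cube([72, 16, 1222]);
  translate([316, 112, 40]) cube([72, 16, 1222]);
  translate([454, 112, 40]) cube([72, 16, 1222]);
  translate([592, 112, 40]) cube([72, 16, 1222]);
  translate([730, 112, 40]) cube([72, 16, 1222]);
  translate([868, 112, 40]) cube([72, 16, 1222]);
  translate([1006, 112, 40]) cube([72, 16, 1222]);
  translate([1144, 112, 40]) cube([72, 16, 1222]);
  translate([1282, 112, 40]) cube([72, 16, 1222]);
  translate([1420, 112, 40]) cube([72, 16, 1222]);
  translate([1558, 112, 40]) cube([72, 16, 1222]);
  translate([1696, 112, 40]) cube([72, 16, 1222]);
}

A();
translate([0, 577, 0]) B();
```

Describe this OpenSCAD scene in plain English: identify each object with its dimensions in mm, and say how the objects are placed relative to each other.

A is a bookshelf 1063 mm wide overall, 267 mm deep and 1885 mm tall. The two sides are 34 mm thick vertical panels. 6 horizontal shelves of 24 mm thickness span between the inner faces of the sides; the lowest shelf sits on the floor and shelves are stacked with a clear vertical gap of 338 mm between each pair.

B is a fence section. Two 112×112 mm posts, 1348 mm tall, stand on the floor with a clear span of 1722 mm between their inner faces. Two horizontal rails of 112×88 mm section span the gap between the posts with their undersides at z = 220 mm and z = 1139 mm, flush with the posts' −y face. 12 pickets, each 72 mm wide, 16 mm thick and 1222 mm tall, are fixed to the +y face of the rails with their bottoms at z = 40 mm, evenly spaced across the span with equal gaps (rounded down to the nearest mm) at the −x end and between each pair — any rounding remainder accumulates at the +x end.

The fence section is on the floor beside the bookshelf on its +y side.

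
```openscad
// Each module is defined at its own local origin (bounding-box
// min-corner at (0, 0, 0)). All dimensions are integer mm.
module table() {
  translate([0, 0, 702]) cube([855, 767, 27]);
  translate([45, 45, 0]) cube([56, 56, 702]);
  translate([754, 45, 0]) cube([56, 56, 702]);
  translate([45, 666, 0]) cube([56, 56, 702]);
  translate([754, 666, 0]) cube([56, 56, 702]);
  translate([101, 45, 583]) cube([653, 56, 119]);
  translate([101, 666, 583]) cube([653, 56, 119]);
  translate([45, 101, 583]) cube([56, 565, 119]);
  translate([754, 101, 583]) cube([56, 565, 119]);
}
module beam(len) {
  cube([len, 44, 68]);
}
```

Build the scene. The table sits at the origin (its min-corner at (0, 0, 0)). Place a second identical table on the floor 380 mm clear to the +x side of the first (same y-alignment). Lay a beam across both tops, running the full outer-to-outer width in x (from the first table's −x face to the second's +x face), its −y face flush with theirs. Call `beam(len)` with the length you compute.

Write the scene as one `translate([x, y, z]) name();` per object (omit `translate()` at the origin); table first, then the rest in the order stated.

table();
translate([1235, 0, 0]) table();
translate([0, 0, 729]) beam(2090);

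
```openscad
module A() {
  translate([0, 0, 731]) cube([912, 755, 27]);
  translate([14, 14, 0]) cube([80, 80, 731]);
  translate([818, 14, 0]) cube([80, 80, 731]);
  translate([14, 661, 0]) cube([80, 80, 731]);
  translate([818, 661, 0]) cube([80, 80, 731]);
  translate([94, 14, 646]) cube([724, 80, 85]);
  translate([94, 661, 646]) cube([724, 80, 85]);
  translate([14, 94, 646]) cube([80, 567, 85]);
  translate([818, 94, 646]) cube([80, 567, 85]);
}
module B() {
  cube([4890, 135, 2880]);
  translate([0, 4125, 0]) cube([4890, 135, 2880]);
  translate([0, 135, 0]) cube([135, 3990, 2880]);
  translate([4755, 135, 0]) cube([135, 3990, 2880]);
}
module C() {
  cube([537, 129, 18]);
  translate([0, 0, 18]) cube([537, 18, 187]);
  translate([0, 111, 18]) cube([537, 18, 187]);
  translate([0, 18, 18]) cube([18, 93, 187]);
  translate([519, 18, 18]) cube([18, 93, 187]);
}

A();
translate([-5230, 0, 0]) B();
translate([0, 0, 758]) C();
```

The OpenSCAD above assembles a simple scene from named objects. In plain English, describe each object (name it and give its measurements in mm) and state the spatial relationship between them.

A is a table: top 912 mm (x) × 755 mm (y), 27 mm thick, upper face at z = 758 mm, on four 80×80 mm square legs, each inset 14 mm from the nearest pair of top edges, running from z = 0 to the bottom of the top. Four apron rails, 80 mm thick and 85 mm tall, run between adjacent legs with their top edges flush with the underside of the top and their outer faces flush with the legs' outer faces.

B is the wall frame of a small rectangular building: four walls, each 2880 mm tall and 135 mm thick, enclosing a footprint 4890 mm (x) by 4260 mm (y) outside-to-outside, with no floor or roof. The front and back walls (the −y and +y sides) span the full width; the two side walls fit between them.

C is an open-topped rectangular box: outside dimensions 537×129×205 mm, with a uniform wall and base thickness of 18 mm. The base is a full 537×129 slab on the floor; four walls sit on top of the base. The front and back walls (the −y and +y sides) span the full width; the two side walls fit between them.

The house frame is on the floor beside the table on its −x side. The open box is on top of the table.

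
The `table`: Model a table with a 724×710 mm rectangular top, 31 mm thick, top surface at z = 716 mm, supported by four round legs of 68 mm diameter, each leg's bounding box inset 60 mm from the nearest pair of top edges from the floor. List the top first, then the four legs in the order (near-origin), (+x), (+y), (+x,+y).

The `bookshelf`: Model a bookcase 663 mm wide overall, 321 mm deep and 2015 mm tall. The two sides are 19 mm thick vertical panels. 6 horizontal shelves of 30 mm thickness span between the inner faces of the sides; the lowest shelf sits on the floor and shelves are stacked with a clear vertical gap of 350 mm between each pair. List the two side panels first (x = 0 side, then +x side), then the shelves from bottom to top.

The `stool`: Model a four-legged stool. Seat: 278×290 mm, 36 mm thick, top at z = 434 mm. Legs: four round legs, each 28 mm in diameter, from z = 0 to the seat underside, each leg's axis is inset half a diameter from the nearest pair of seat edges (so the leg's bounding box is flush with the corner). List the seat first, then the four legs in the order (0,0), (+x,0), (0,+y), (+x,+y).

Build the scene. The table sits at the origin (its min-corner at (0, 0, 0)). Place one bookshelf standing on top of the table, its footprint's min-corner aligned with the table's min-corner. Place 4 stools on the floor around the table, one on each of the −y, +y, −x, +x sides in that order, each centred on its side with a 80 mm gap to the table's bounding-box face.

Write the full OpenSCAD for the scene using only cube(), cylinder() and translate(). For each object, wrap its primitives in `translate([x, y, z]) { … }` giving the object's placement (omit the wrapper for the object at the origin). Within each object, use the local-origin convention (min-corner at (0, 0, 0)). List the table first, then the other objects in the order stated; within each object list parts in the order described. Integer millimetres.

translate([0, 0, 685]) cube([724, 710, 31]);
translate([94, 94, 0]) cylinder(h = 685, r = 34);
translate([630, 94, 0]) cylinder(h = 685, r = 34);
translate([94, 616, 0]) cylinder(h = 685, r = 34);
translate([630, 616, 0]) cylinder(h = 685, r = 34);
translate([0, 0, 716]) {
  cube([19, 321, 2015]);
  translate([644, 0, 0]) cube([19, 321, 2015]);
  translate([19, 0, 0]) cube([625, 321, 30]);
  translate([19, 0, 380]) cube([625, 321, 30]);
  translate([19, 0, 760]) cube([625, 321, 30]);
  translate([19, 0, 1140]) cube([625, 321, 30]);
  translate([19, 0, 1520]) cube([625, 321, 30]);
  translate([19, 0, 1900]) cube([625, 321, 30]);
}
translate([223, -370, 0]) {
  translate([0, 0, 398]) cube([278, 290, 36]);
  translate([14, 14, 0]) cylinder(h = 398, r = 14);
  translate([264, 14, 0]) cylinder(h = 398, r = 14);
  translate([14, 276, 0]) cylinder(h = 398, r = 14);
  translate([264, 276, 0]) cylinder(h = 398, r = 14);
}
translate([223, 790, 0]) {
  translate([0, 0, 398]) cube([278, 290, 36]);
  translate([14, 14, 0]) cylinder(h = 398, r = 14);
  translate([264, 14, 0]) cylinder(h = 398, r = 14);
  translate([14, 276, 0]) cylinder(h = 398, r = 14);
  translate([264, 276, 0]) cylinder(h = 398, r = 14);
}
translate([-358, 210, 0]) {
  translate([0, 0, 398]) cube([278, 290, 36]);
  translate([14, 14, 0]) cylinder(h = 398, r = 14);
  translate([264, 14, 0]) cylinder(h = 398, r = 14);
  translate([14, 276, 0]) cylinder(h = 398, r = 14);
  translate([264, 276, 0]) cylinder(h = 398, r = 14);
}
translate([804, 210, 0]) {
  translate([0, 0, 398]) cube([278, 290, 36]);
  translate([14, 14, 0]) cylinder(h = 398, r = 14);
  translate([264, 14, 0]) cylinder(h = 398, r = 14);
  translate([14, 276, 0]) cylinder(h = 398, r = 14);
  translate([264, 276, 0]) cylinder(h = 398, r = 14);
}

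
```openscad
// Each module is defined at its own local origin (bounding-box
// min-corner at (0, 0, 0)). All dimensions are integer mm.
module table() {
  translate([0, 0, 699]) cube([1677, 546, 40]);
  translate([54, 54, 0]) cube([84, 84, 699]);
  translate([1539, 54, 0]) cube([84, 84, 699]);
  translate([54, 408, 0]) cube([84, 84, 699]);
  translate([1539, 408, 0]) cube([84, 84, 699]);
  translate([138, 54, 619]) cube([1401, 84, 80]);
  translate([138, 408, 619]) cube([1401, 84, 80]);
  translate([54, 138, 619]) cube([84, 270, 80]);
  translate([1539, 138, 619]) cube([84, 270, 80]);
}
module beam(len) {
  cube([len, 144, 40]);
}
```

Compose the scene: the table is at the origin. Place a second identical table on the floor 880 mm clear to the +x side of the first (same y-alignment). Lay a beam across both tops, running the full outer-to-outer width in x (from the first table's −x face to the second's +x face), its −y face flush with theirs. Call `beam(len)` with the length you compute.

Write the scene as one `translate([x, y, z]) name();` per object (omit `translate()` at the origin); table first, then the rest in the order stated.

table();
translate([2557, 0, 0]) table();
translate([0, 0, 739]) beam(4234);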